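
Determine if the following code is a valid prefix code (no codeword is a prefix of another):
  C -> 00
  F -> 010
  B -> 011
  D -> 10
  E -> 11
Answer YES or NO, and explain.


Checking each pair (does one codeword prefix another?):
  C='00' vs F='010': no prefix
  C='00' vs B='011': no prefix
  C='00' vs D='10': no prefix
  C='00' vs E='11': no prefix
  F='010' vs C='00': no prefix
  F='010' vs B='011': no prefix
  F='010' vs D='10': no prefix
  F='010' vs E='11': no prefix
  B='011' vs C='00': no prefix
  B='011' vs F='010': no prefix
  B='011' vs D='10': no prefix
  B='011' vs E='11': no prefix
  D='10' vs C='00': no prefix
  D='10' vs F='010': no prefix
  D='10' vs B='011': no prefix
  D='10' vs E='11': no prefix
  E='11' vs C='00': no prefix
  E='11' vs F='010': no prefix
  E='11' vs B='011': no prefix
  E='11' vs D='10': no prefix
No violation found over all pairs.

YES -- this is a valid prefix code. No codeword is a prefix of any other codeword.


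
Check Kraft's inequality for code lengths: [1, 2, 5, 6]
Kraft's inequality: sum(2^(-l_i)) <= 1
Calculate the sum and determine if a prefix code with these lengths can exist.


Sum = 2^(-1) + 2^(-2) + 2^(-5) + 2^(-6)
    = 0.5 + 0.25 + 0.03125 + 0.015625
    = 51/64 = 0.796875
Since 0.796875 <= 1, Kraft's inequality IS satisfied.
A prefix code with these lengths CAN exist.

Kraft sum = 0.796875. Satisfied.


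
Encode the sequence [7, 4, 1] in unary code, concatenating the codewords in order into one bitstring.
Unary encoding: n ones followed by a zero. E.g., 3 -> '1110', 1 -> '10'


Encode each number as n ones followed by a terminating 0:
  7 -> 11111110 (8 bits)
  4 -> 11110 (5 bits)
  1 -> 10 (2 bits)
Total length = 8 + 5 + 2 = 15 bits.

Unary([7, 4, 1]) = 111111101111010 (15 bits)


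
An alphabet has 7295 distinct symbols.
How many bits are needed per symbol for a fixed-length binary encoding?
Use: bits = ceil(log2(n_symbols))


log2(7295) = 12.8327
Bracket: 2^12 = 4096 < 7295 <= 2^13 = 8192
So ceil(log2(7295)) = 13

bits = ceil(log2(7295)) = ceil(12.8327) = 13 bits


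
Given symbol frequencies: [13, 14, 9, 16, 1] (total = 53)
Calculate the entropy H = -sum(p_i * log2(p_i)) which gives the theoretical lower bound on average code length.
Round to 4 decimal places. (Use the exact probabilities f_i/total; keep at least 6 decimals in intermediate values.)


Per-symbol terms -p_i * log2(p_i) with p_i = f_i/53:
  p = 13/53 = 0.245283: log2(p) = -2.027481, -p*log2(p) = 0.497307
  p = 14/53 = 0.264151: log2(p) = -1.920566, -p*log2(p) = 0.507319
  p = 9/53 = 0.169811: log2(p) = -2.557995, -p*log2(p) = 0.434377
  p = 16/53 = 0.301887: log2(p) = -1.727920, -p*log2(p) = 0.521636
  p = 1/53 = 0.018868: log2(p) = -5.727920, -p*log2(p) = 0.108074
H = 0.497307 + 0.507319 + 0.434377 + 0.521636 + 0.108074 = 2.068713

H = 2.0687 bits/symbol


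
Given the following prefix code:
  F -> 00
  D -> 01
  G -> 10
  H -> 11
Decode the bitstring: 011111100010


Decoding step by step:
Bits 01 -> D
Bits 11 -> H
Bits 11 -> H
Bits 10 -> G
Bits 00 -> F
Bits 10 -> G


Decoded message: DHHGFG


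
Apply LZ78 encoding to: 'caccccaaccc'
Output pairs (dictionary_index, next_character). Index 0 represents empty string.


LZ78 encoding steps:
Dictionary: {0: ''}
Step 1: w='' (idx 0), next='c' -> output (0, 'c'), add 'c' as idx 1
Step 2: w='' (idx 0), next='a' -> output (0, 'a'), add 'a' as idx 2
Step 3: w='c' (idx 1), next='c' -> output (1, 'c'), add 'cc' as idx 3
Step 4: w='cc' (idx 3), next='a' -> output (3, 'a'), add 'cca' as idx 4
Step 5: w='a' (idx 2), next='c' -> output (2, 'c'), add 'ac' as idx 5
Step 6: w='cc' (idx 3), end of input -> output (3, '')


Encoded: [(0, 'c'), (0, 'a'), (1, 'c'), (3, 'a'), (2, 'c'), (3, '')]


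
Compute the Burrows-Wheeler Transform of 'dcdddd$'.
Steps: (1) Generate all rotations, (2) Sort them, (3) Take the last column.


Rotations (sorted):
  0: $dcdddd -> last char: d
  1: cdddd$d -> last char: d
  2: d$dcddd -> last char: d
  3: dcdddd$ -> last char: $
  4: dd$dcdd -> last char: d
  5: ddd$dcd -> last char: d
  6: dddd$dc -> last char: c


BWT = ddd$ddc


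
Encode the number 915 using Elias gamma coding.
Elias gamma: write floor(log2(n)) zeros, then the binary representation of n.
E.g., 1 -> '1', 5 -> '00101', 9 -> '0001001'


num_bits = floor(log2(915)) + 1 = 10
leading_zeros = num_bits - 1 = 9
binary(915) = 1110010011

Elias gamma(915) = '000000000' + '1110010011' = 0000000001110010011 (19 bits)


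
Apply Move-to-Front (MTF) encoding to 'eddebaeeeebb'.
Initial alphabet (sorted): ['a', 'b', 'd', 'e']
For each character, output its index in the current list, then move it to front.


MTF encoding:
'e': index 3 in ['a', 'b', 'd', 'e'] -> ['e', 'a', 'b', 'd']
'd': index 3 in ['e', 'a', 'b', 'd'] -> ['d', 'e', 'a', 'b']
'd': index 0 in ['d', 'e', 'a', 'b'] -> ['d', 'e', 'a', 'b']
'e': index 1 in ['d', 'e', 'a', 'b'] -> ['e', 'd', 'a', 'b']
'b': index 3 in ['e', 'd', 'a', 'b'] -> ['b', 'e', 'd', 'a']
'a': index 3 in ['b', 'e', 'd', 'a'] -> ['a', 'b', 'e', 'd']
'e': index 2 in ['a', 'b', 'e', 'd'] -> ['e', 'a', 'b', 'd']
'e': index 0 in ['e', 'a', 'b', 'd'] -> ['e', 'a', 'b', 'd']
'e': index 0 in ['e', 'a', 'b', 'd'] -> ['e', 'a', 'b', 'd']
'e': index 0 in ['e', 'a', 'b', 'd'] -> ['e', 'a', 'b', 'd']
'b': index 2 in ['e', 'a', 'b', 'd'] -> ['b', 'e', 'a', 'd']
'b': index 0 in ['b', 'e', 'a', 'd'] -> ['b', 'e', 'a', 'd']


Output: [3, 3, 0, 1, 3, 3, 2, 0, 0, 0, 2, 0]


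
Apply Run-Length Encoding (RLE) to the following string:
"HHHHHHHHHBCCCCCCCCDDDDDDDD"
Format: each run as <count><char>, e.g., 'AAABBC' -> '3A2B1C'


Scanning runs left to right:
  i=0: run of 'H' x 9 -> '9H'
  i=9: run of 'B' x 1 -> '1B'
  i=10: run of 'C' x 8 -> '8C'
  i=18: run of 'D' x 8 -> '8D'

RLE = 9H1B8C8D


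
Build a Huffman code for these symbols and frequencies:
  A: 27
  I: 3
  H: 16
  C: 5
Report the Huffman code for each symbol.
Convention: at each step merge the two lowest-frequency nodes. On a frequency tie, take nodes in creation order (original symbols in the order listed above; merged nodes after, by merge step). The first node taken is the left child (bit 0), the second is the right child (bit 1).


Huffman tree construction:
Step 1: Merge I(3) + C(5) = 8
Step 2: Merge (I+C)(8) + H(16) = 24
Step 3: Merge ((I+C)+H)(24) + A(27) = 51
Read each symbol's code off the tree from the root (left child = 0, right child = 1).

Codes:
  A: 1 (length 1)
  I: 000 (length 3)
  H: 01 (length 2)
  C: 001 (length 3)
Average code length: 83/51 = 1.6275 bits/symbol


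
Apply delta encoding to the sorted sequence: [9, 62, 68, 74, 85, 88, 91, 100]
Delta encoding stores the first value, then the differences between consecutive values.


First value: 9
Deltas:
  62 - 9 = 53
  68 - 62 = 6
  74 - 68 = 6
  85 - 74 = 11
  88 - 85 = 3
  91 - 88 = 3
  100 - 91 = 9


Delta encoded: [9, 53, 6, 6, 11, 3, 3, 9]


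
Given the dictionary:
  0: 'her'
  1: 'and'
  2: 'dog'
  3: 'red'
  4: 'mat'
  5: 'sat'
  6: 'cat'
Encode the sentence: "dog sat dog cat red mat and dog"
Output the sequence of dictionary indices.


Look up each word in the dictionary:
  'dog' -> 2
  'sat' -> 5
  'dog' -> 2
  'cat' -> 6
  'red' -> 3
  'mat' -> 4
  'and' -> 1
  'dog' -> 2

Encoded: [2, 5, 2, 6, 3, 4, 1, 2]


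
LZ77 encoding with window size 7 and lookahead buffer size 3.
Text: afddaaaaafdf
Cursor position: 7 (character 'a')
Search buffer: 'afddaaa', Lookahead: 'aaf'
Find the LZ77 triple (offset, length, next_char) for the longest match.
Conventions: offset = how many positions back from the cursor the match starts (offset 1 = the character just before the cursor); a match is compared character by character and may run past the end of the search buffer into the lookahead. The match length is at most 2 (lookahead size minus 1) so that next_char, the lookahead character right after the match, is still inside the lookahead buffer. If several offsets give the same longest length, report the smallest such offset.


Try each offset into the search buffer:
  offset=1 (pos 6, char 'a'): match length 2
  offset=2 (pos 5, char 'a'): match length 2
  offset=3 (pos 4, char 'a'): match length 2
  offset=4 (pos 3, char 'd'): match length 0
  offset=5 (pos 2, char 'd'): match length 0
  offset=6 (pos 1, char 'f'): match length 0
  offset=7 (pos 0, char 'a'): match length 1
Longest match has length 2, found at offsets 1, 2, 3; take the smallest, offset 1.
next_char = character at position 7 + 2 = 9 -> 'f'

Best match: offset=1, length=2 (matching 'aa' starting at position 6)
LZ77 triple: (1, 2, 'f')


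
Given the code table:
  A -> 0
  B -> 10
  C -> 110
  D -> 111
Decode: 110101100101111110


Decoding:
110 -> C
10 -> B
110 -> C
0 -> A
10 -> B
111 -> D
111 -> D
0 -> A


Result: CBCABDDA


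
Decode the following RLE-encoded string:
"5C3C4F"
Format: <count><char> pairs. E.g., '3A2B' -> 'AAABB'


Expanding each <count><char> pair:
  5C -> 'CCCCC'
  3C -> 'CCC'
  4F -> 'FFFF'

Decoded = CCCCCCCCFFFF


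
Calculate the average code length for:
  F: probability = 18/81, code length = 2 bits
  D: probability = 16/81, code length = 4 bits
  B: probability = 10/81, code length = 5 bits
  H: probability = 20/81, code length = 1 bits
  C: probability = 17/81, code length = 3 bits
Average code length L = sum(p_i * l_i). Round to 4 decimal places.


Weighted contributions p_i * l_i:
  F: (18/81) * 2 = 36/81
  D: (16/81) * 4 = 64/81
  B: (10/81) * 5 = 50/81
  H: (20/81) * 1 = 20/81
  C: (17/81) * 3 = 51/81
Sum = (36 + 64 + 50 + 20 + 51)/81 = 221/81

L = 221/81 = 2.7284 bits/symbol


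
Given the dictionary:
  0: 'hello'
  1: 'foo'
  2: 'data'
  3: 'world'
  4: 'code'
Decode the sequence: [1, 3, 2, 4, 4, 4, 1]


Look up each index in the dictionary:
  1 -> 'foo'
  3 -> 'world'
  2 -> 'data'
  4 -> 'code'
  4 -> 'code'
  4 -> 'code'
  1 -> 'foo'

Decoded: "foo world data code code code foo"


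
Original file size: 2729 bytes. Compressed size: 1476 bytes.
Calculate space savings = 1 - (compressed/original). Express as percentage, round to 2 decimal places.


ratio = compressed/original = 1476/2729 = 0.540857
savings = 1 - ratio = 1 - 0.540857 = 0.459143
as a percentage: 0.459143 * 100 = 45.91%

Space savings = 1 - 1476/2729 = 45.91%


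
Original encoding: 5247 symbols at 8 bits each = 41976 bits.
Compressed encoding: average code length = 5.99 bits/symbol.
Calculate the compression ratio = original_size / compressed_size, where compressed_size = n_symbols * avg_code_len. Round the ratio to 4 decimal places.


original_size = n_symbols * orig_bits = 5247 * 8 = 41976 bits
compressed_size = n_symbols * avg_code_len = 5247 * 5.99 = 31429.53 bits
ratio = original_size / compressed_size = 41976 / 31429.53 = 1.3356

Compression ratio = 1.3356


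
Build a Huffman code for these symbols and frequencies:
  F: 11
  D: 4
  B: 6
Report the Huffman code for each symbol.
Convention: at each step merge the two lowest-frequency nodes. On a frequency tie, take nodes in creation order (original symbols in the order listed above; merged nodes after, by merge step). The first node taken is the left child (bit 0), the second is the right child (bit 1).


Huffman tree construction:
Step 1: Merge D(4) + B(6) = 10
Step 2: Merge (D+B)(10) + F(11) = 21
Read each symbol's code off the tree from the root (left child = 0, right child = 1).

Codes:
  F: 1 (length 1)
  D: 00 (length 2)
  B: 01 (length 2)
Average code length: 31/21 = 1.4762 bits/symbol


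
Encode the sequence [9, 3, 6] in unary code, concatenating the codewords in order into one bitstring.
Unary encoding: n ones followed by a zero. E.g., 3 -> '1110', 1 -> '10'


Encode each number as n ones followed by a terminating 0:
  9 -> 1111111110 (10 bits)
  3 -> 1110 (4 bits)
  6 -> 1111110 (7 bits)
Total length = 10 + 4 + 7 = 21 bits.

Unary([9, 3, 6]) = 111111111011101111110 (21 bits)


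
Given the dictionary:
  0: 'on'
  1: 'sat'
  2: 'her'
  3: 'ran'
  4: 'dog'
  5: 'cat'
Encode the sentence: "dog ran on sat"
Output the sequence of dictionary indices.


Look up each word in the dictionary:
  'dog' -> 4
  'ran' -> 3
  'on' -> 0
  'sat' -> 1

Encoded: [4, 3, 0, 1]


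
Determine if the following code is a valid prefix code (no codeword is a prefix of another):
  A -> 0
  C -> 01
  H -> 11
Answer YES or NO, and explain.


Checking each pair (does one codeword prefix another?):
  A='0' vs C='01': prefix -- VIOLATION

NO -- this is NOT a valid prefix code. A (0) is a prefix of C (01).


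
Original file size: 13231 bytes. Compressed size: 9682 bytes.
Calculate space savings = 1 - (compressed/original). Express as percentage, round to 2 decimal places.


ratio = compressed/original = 9682/13231 = 0.731766
savings = 1 - ratio = 1 - 0.731766 = 0.268234
as a percentage: 0.268234 * 100 = 26.82%

Space savings = 1 - 9682/13231 = 26.82%


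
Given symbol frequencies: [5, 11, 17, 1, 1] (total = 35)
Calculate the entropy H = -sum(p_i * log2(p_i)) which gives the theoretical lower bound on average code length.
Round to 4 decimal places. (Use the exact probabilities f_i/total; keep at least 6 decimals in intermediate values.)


Per-symbol terms -p_i * log2(p_i) with p_i = f_i/35:
  p = 5/35 = 0.142857: log2(p) = -2.807355, -p*log2(p) = 0.401051
  p = 11/35 = 0.314286: log2(p) = -1.669851, -p*log2(p) = 0.524810
  p = 17/35 = 0.485714: log2(p) = -1.041820, -p*log2(p) = 0.506027
  p = 1/35 = 0.028571: log2(p) = -5.129283, -p*log2(p) = 0.146551
  p = 1/35 = 0.028571: log2(p) = -5.129283, -p*log2(p) = 0.146551
H = 0.401051 + 0.524810 + 0.506027 + 0.146551 + 0.146551 = 1.724990

H = 1.725 bits/symbol


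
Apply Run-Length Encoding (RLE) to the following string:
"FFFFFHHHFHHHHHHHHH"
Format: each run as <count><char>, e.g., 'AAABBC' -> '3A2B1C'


Scanning runs left to right:
  i=0: run of 'F' x 5 -> '5F'
  i=5: run of 'H' x 3 -> '3H'
  i=8: run of 'F' x 1 -> '1F'
  i=9: run of 'H' x 9 -> '9H'

RLE = 5F3H1F9H


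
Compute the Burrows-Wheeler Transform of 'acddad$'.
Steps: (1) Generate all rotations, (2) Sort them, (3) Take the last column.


Rotations (sorted):
  0: $acddad -> last char: d
  1: acddad$ -> last char: $
  2: ad$acdd -> last char: d
  3: cddad$a -> last char: a
  4: d$acdda -> last char: a
  5: dad$acd -> last char: d
  6: ddad$ac -> last char: c


BWT = d$daadc


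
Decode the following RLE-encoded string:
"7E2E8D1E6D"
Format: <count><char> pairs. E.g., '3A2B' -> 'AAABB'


Expanding each <count><char> pair:
  7E -> 'EEEEEEE'
  2E -> 'EE'
  8D -> 'DDDDDDDD'
  1E -> 'E'
  6D -> 'DDDDDD'

Decoded = EEEEEEEEEDDDDDDDDEDDDDDD


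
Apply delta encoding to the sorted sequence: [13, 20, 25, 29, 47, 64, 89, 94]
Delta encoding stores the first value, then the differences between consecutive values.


First value: 13
Deltas:
  20 - 13 = 7
  25 - 20 = 5
  29 - 25 = 4
  47 - 29 = 18
  64 - 47 = 17
  89 - 64 = 25
  94 - 89 = 5


Delta encoded: [13, 7, 5, 4, 18, 17, 25, 5]


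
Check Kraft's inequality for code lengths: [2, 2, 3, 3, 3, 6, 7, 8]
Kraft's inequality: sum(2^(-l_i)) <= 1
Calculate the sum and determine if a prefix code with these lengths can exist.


Sum = 2^(-2) + 2^(-2) + 2^(-3) + 2^(-3) + 2^(-3) + 2^(-6) + 2^(-7) + 2^(-8)
    = 0.25 + 0.25 + 0.125 + 0.125 + 0.125 + 0.015625 + 0.0078125 + 0.00390625
    = 231/256 = 0.90234375
Since 0.90234375 <= 1, Kraft's inequality IS satisfied.
A prefix code with these lengths CAN exist.

Kraft sum = 0.90234375. Satisfied.


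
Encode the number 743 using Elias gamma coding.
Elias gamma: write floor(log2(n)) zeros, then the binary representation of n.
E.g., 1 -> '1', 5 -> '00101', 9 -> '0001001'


num_bits = floor(log2(743)) + 1 = 10
leading_zeros = num_bits - 1 = 9
binary(743) = 1011100111

Elias gamma(743) = '000000000' + '1011100111' = 0000000001011100111 (19 bits)


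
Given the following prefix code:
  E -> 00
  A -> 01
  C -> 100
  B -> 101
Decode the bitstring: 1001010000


Decoding step by step:
Bits 100 -> C
Bits 101 -> B
Bits 00 -> E
Bits 00 -> E


Decoded message: CBEE


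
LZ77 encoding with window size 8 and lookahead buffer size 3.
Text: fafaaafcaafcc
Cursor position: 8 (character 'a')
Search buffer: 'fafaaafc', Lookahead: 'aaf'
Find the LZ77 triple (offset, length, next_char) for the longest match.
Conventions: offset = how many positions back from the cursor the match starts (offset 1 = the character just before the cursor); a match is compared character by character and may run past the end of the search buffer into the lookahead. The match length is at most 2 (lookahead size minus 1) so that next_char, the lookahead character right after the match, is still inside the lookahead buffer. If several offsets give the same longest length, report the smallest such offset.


Try each offset into the search buffer:
  offset=1 (pos 7, char 'c'): match length 0
  offset=2 (pos 6, char 'f'): match length 0
  offset=3 (pos 5, char 'a'): match length 1
  offset=4 (pos 4, char 'a'): match length 2
  offset=5 (pos 3, char 'a'): match length 2
  offset=6 (pos 2, char 'f'): match length 0
  offset=7 (pos 1, char 'a'): match length 1
  offset=8 (pos 0, char 'f'): match length 0
Longest match has length 2, found at offsets 4, 5; take the smallest, offset 4.
next_char = character at position 8 + 2 = 10 -> 'f'

Best match: offset=4, length=2 (matching 'aa' starting at position 4)
LZ77 triple: (4, 2, 'f')


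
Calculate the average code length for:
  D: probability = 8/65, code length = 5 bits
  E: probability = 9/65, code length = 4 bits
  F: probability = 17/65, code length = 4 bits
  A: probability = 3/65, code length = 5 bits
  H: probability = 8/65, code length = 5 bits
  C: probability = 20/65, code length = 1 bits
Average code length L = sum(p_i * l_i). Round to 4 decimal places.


Weighted contributions p_i * l_i:
  D: (8/65) * 5 = 40/65
  E: (9/65) * 4 = 36/65
  F: (17/65) * 4 = 68/65
  A: (3/65) * 5 = 15/65
  H: (8/65) * 5 = 40/65
  C: (20/65) * 1 = 20/65
Sum = (40 + 36 + 68 + 15 + 40 + 20)/65 = 219/65

L = 219/65 = 3.3692 bits/symbol


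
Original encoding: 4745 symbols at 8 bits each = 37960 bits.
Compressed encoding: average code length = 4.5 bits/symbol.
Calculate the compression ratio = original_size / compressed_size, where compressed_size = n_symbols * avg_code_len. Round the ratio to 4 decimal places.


original_size = n_symbols * orig_bits = 4745 * 8 = 37960 bits
compressed_size = n_symbols * avg_code_len = 4745 * 4.5 = 21352.5 bits
ratio = original_size / compressed_size = 37960 / 21352.5 = 1.7778

Compression ratio = 1.7778


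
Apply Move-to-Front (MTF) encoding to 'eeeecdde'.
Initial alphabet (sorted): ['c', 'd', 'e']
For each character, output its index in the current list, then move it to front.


MTF encoding:
'e': index 2 in ['c', 'd', 'e'] -> ['e', 'c', 'd']
'e': index 0 in ['e', 'c', 'd'] -> ['e', 'c', 'd']
'e': index 0 in ['e', 'c', 'd'] -> ['e', 'c', 'd']
'e': index 0 in ['e', 'c', 'd'] -> ['e', 'c', 'd']
'c': index 1 in ['e', 'c', 'd'] -> ['c', 'e', 'd']
'd': index 2 in ['c', 'e', 'd'] -> ['d', 'c', 'e']
'd': index 0 in ['d', 'c', 'e'] -> ['d', 'c', 'e']
'e': index 2 in ['d', 'c', 'e'] -> ['e', 'd', 'c']


Output: [2, 0, 0, 0, 1, 2, 0, 2]


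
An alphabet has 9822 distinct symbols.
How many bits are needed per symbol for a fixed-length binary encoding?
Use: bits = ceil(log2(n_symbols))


log2(9822) = 13.2618
Bracket: 2^13 = 8192 < 9822 <= 2^14 = 16384
So ceil(log2(9822)) = 14

bits = ceil(log2(9822)) = ceil(13.2618) = 14 bits


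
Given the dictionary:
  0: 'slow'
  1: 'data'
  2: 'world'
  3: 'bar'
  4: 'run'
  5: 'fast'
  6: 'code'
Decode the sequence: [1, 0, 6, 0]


Look up each index in the dictionary:
  1 -> 'data'
  0 -> 'slow'
  6 -> 'code'
  0 -> 'slow'

Decoded: "data slow code slow"


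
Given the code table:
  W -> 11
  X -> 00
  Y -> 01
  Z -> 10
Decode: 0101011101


Decoding:
01 -> Y
01 -> Y
01 -> Y
11 -> W
01 -> Y


Result: YYYWY


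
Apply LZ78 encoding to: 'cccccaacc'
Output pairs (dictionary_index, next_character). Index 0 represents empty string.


LZ78 encoding steps:
Dictionary: {0: ''}
Step 1: w='' (idx 0), next='c' -> output (0, 'c'), add 'c' as idx 1
Step 2: w='c' (idx 1), next='c' -> output (1, 'c'), add 'cc' as idx 2
Step 3: w='cc' (idx 2), next='a' -> output (2, 'a'), add 'cca' as idx 3
Step 4: w='' (idx 0), next='a' -> output (0, 'a'), add 'a' as idx 4
Step 5: w='cc' (idx 2), end of input -> output (2, '')


Encoded: [(0, 'c'), (1, 'c'), (2, 'a'), (0, 'a'), (2, '')]


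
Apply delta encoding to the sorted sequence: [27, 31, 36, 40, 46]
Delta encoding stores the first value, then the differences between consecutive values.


First value: 27
Deltas:
  31 - 27 = 4
  36 - 31 = 5
  40 - 36 = 4
  46 - 40 = 6


Delta encoded: [27, 4, 5, 4, 6]


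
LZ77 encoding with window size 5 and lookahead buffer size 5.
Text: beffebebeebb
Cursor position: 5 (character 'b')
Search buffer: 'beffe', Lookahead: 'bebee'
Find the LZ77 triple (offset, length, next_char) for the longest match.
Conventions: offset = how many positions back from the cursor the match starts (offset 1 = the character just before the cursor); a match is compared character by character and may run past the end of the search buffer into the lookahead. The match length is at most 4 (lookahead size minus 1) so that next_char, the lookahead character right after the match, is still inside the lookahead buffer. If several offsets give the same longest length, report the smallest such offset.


Try each offset into the search buffer:
  offset=1 (pos 4, char 'e'): match length 0
  offset=2 (pos 3, char 'f'): match length 0
  offset=3 (pos 2, char 'f'): match length 0
  offset=4 (pos 1, char 'e'): match length 0
  offset=5 (pos 0, char 'b'): match length 2
Longest match has length 2 at offset 5.
next_char = character at position 5 + 2 = 7 -> 'b'

Best match: offset=5, length=2 (matching 'be' starting at position 0)
LZ77 triple: (5, 2, 'b')


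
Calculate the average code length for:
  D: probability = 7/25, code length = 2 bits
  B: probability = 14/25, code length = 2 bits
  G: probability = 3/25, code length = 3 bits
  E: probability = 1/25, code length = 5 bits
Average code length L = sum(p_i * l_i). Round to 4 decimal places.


Weighted contributions p_i * l_i:
  D: (7/25) * 2 = 14/25
  B: (14/25) * 2 = 28/25
  G: (3/25) * 3 = 9/25
  E: (1/25) * 5 = 5/25
Sum = (14 + 28 + 9 + 5)/25 = 56/25

L = 56/25 = 2.2400 bits/symbol


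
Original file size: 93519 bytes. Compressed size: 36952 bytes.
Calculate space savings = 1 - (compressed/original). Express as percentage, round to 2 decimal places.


ratio = compressed/original = 36952/93519 = 0.395128
savings = 1 - ratio = 1 - 0.395128 = 0.604872
as a percentage: 0.604872 * 100 = 60.49%

Space savings = 1 - 36952/93519 = 60.49%


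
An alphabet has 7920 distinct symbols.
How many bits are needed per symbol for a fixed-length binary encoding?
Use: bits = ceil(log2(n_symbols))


log2(7920) = 12.9513
Bracket: 2^12 = 4096 < 7920 <= 2^13 = 8192
So ceil(log2(7920)) = 13

bits = ceil(log2(7920)) = ceil(12.9513) = 13 bits


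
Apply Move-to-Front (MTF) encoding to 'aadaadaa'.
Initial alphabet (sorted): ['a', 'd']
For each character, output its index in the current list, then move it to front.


MTF encoding:
'a': index 0 in ['a', 'd'] -> ['a', 'd']
'a': index 0 in ['a', 'd'] -> ['a', 'd']
'd': index 1 in ['a', 'd'] -> ['d', 'a']
'a': index 1 in ['d', 'a'] -> ['a', 'd']
'a': index 0 in ['a', 'd'] -> ['a', 'd']
'd': index 1 in ['a', 'd'] -> ['d', 'a']
'a': index 1 in ['d', 'a'] -> ['a', 'd']
'a': index 0 in ['a', 'd'] -> ['a', 'd']


Output: [0, 0, 1, 1, 0, 1, 1, 0]


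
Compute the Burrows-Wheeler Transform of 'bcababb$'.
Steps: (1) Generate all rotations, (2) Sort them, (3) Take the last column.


Rotations (sorted):
  0: $bcababb -> last char: b
  1: ababb$bc -> last char: c
  2: abb$bcab -> last char: b
  3: b$bcabab -> last char: b
  4: babb$bca -> last char: a
  5: bb$bcaba -> last char: a
  6: bcababb$ -> last char: $
  7: cababb$b -> last char: b


BWT = bcbbaa$b


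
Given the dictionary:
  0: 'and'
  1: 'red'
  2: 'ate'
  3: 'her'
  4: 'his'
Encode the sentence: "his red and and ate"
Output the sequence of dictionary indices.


Look up each word in the dictionary:
  'his' -> 4
  'red' -> 1
  'and' -> 0
  'and' -> 0
  'ate' -> 2

Encoded: [4, 1, 0, 0, 2]


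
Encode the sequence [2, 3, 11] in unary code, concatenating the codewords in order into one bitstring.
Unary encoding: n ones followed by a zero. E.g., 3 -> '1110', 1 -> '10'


Encode each number as n ones followed by a terminating 0:
  2 -> 110 (3 bits)
  3 -> 1110 (4 bits)
  11 -> 111111111110 (12 bits)
Total length = 3 + 4 + 12 = 19 bits.

Unary([2, 3, 11]) = 1101110111111111110 (19 bits)


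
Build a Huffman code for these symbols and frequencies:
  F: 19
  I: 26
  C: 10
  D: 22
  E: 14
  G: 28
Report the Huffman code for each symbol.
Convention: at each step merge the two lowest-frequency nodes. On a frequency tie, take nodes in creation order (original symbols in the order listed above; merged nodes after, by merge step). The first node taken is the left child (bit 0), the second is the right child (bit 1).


Huffman tree construction:
Step 1: Merge C(10) + E(14) = 24
Step 2: Merge F(19) + D(22) = 41
Step 3: Merge (C+E)(24) + I(26) = 50
Step 4: Merge G(28) + (F+D)(41) = 69
Step 5: Merge ((C+E)+I)(50) + (G+(F+D))(69) = 119
Read each symbol's code off the tree from the root (left child = 0, right child = 1).

Codes:
  F: 110 (length 3)
  I: 01 (length 2)
  C: 000 (length 3)
  D: 111 (length 3)
  E: 001 (length 3)
  G: 10 (length 2)
Average code length: 303/119 = 2.5462 bits/symbol


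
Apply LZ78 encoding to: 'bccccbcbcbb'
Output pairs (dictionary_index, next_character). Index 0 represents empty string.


LZ78 encoding steps:
Dictionary: {0: ''}
Step 1: w='' (idx 0), next='b' -> output (0, 'b'), add 'b' as idx 1
Step 2: w='' (idx 0), next='c' -> output (0, 'c'), add 'c' as idx 2
Step 3: w='c' (idx 2), next='c' -> output (2, 'c'), add 'cc' as idx 3
Step 4: w='c' (idx 2), next='b' -> output (2, 'b'), add 'cb' as idx 4
Step 5: w='cb' (idx 4), next='c' -> output (4, 'c'), add 'cbc' as idx 5
Step 6: w='b' (idx 1), next='b' -> output (1, 'b'), add 'bb' as idx 6


Encoded: [(0, 'b'), (0, 'c'), (2, 'c'), (2, 'b'), (4, 'c'), (1, 'b')]


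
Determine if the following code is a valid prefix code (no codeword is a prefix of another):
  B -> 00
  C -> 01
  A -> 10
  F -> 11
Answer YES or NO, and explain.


Checking each pair (does one codeword prefix another?):
  B='00' vs C='01': no prefix
  B='00' vs A='10': no prefix
  B='00' vs F='11': no prefix
  C='01' vs B='00': no prefix
  C='01' vs A='10': no prefix
  C='01' vs F='11': no prefix
  A='10' vs B='00': no prefix
  A='10' vs C='01': no prefix
  A='10' vs F='11': no prefix
  F='11' vs B='00': no prefix
  F='11' vs C='01': no prefix
  F='11' vs A='10': no prefix
No violation found over all pairs.

YES -- this is a valid prefix code. No codeword is a prefix of any other codeword.


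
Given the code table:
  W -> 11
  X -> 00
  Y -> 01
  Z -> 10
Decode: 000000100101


Decoding:
00 -> X
00 -> X
00 -> X
10 -> Z
01 -> Y
01 -> Y


Result: XXXZYY


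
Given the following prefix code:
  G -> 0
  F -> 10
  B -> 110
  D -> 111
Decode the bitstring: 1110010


Decoding step by step:
Bits 111 -> D
Bits 0 -> G
Bits 0 -> G
Bits 10 -> F


Decoded message: DGGF


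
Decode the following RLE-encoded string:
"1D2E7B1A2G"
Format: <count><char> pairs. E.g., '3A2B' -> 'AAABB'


Expanding each <count><char> pair:
  1D -> 'D'
  2E -> 'EE'
  7B -> 'BBBBBBB'
  1A -> 'A'
  2G -> 'GG'

Decoded = DEEBBBBBBBAGG


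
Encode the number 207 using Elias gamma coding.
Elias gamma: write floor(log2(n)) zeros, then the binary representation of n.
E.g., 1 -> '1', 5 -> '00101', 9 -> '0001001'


num_bits = floor(log2(207)) + 1 = 8
leading_zeros = num_bits - 1 = 7
binary(207) = 11001111

Elias gamma(207) = '0000000' + '11001111' = 000000011001111 (15 bits)


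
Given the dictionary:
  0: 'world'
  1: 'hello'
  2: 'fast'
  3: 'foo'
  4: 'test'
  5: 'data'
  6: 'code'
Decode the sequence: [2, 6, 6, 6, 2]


Look up each index in the dictionary:
  2 -> 'fast'
  6 -> 'code'
  6 -> 'code'
  6 -> 'code'
  2 -> 'fast'

Decoded: "fast code code code fast"


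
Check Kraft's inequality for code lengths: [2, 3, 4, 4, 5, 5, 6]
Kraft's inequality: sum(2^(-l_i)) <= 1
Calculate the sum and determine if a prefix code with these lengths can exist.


Sum = 2^(-2) + 2^(-3) + 2^(-4) + 2^(-4) + 2^(-5) + 2^(-5) + 2^(-6)
    = 0.25 + 0.125 + 0.0625 + 0.0625 + 0.03125 + 0.03125 + 0.015625
    = 37/64 = 0.578125
Since 0.578125 <= 1, Kraft's inequality IS satisfied.
A prefix code with these lengths CAN exist.

Kraft sum = 0.578125. Satisfied.


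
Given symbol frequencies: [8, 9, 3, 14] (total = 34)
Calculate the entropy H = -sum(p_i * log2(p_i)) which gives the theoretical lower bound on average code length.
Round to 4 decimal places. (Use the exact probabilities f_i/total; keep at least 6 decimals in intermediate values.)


Per-symbol terms -p_i * log2(p_i) with p_i = f_i/34:
  p = 8/34 = 0.235294: log2(p) = -2.087463, -p*log2(p) = 0.491168
  p = 9/34 = 0.264706: log2(p) = -1.917538, -p*log2(p) = 0.507584
  p = 3/34 = 0.088235: log2(p) = -3.502500, -p*log2(p) = 0.309044
  p = 14/34 = 0.411765: log2(p) = -1.280108, -p*log2(p) = 0.527103
H = 0.491168 + 0.507584 + 0.309044 + 0.527103 = 1.834899

H = 1.8349 bits/symbol


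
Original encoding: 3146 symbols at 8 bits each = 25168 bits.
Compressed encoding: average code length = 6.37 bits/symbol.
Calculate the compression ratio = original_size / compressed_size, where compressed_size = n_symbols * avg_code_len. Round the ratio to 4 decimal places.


original_size = n_symbols * orig_bits = 3146 * 8 = 25168 bits
compressed_size = n_symbols * avg_code_len = 3146 * 6.37 = 20040.02 bits
ratio = original_size / compressed_size = 25168 / 20040.02 = 1.2559

Compression ratio = 1.2559


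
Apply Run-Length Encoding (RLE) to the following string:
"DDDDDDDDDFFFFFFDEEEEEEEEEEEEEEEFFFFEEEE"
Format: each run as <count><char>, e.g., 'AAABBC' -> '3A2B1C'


Scanning runs left to right:
  i=0: run of 'D' x 9 -> '9D'
  i=9: run of 'F' x 6 -> '6F'
  i=15: run of 'D' x 1 -> '1D'
  i=16: run of 'E' x 15 -> '15E'
  i=31: run of 'F' x 4 -> '4F'
  i=35: run of 'E' x 4 -> '4E'

RLE = 9D6F1D15E4F4E


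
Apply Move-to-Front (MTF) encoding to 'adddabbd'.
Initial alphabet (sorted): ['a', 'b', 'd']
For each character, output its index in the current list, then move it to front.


MTF encoding:
'a': index 0 in ['a', 'b', 'd'] -> ['a', 'b', 'd']
'd': index 2 in ['a', 'b', 'd'] -> ['d', 'a', 'b']
'd': index 0 in ['d', 'a', 'b'] -> ['d', 'a', 'b']
'd': index 0 in ['d', 'a', 'b'] -> ['d', 'a', 'b']
'a': index 1 in ['d', 'a', 'b'] -> ['a', 'd', 'b']
'b': index 2 in ['a', 'd', 'b'] -> ['b', 'a', 'd']
'b': index 0 in ['b', 'a', 'd'] -> ['b', 'a', 'd']
'd': index 2 in ['b', 'a', 'd'] -> ['d', 'b', 'a']


Output: [0, 2, 0, 0, 1, 2, 0, 2]


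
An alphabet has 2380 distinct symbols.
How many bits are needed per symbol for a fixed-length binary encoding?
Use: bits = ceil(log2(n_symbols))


log2(2380) = 11.2167
Bracket: 2^11 = 2048 < 2380 <= 2^12 = 4096
So ceil(log2(2380)) = 12

bits = ceil(log2(2380)) = ceil(11.2167) = 12 bits


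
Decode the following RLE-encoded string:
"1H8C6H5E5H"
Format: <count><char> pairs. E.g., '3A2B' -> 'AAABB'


Expanding each <count><char> pair:
  1H -> 'H'
  8C -> 'CCCCCCCC'
  6H -> 'HHHHHH'
  5E -> 'EEEEE'
  5H -> 'HHHHH'

Decoded = HCCCCCCCCHHHHHHEEEEEHHHHH


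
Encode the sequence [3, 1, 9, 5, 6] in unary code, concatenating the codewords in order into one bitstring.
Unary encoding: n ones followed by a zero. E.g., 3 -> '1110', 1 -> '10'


Encode each number as n ones followed by a terminating 0:
  3 -> 1110 (4 bits)
  1 -> 10 (2 bits)
  9 -> 1111111110 (10 bits)
  5 -> 111110 (6 bits)
  6 -> 1111110 (7 bits)
Total length = 4 + 2 + 10 + 6 + 7 = 29 bits.

Unary([3, 1, 9, 5, 6]) = 11101011111111101111101111110 (29 bits)


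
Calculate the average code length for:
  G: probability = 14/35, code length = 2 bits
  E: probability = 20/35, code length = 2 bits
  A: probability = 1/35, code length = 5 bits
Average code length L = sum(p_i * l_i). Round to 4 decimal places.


Weighted contributions p_i * l_i:
  G: (14/35) * 2 = 28/35
  E: (20/35) * 2 = 40/35
  A: (1/35) * 5 = 5/35
Sum = (28 + 40 + 5)/35 = 73/35

L = 73/35 = 2.0857 bits/symbol


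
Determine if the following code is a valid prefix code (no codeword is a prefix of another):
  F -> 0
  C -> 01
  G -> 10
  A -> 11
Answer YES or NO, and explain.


Checking each pair (does one codeword prefix another?):
  F='0' vs C='01': prefix -- VIOLATION

NO -- this is NOT a valid prefix code. F (0) is a prefix of C (01).


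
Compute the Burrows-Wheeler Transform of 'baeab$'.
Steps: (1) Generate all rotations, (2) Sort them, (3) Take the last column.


Rotations (sorted):
  0: $baeab -> last char: b
  1: ab$bae -> last char: e
  2: aeab$b -> last char: b
  3: b$baea -> last char: a
  4: baeab$ -> last char: $
  5: eab$ba -> last char: a


BWT = beba$a


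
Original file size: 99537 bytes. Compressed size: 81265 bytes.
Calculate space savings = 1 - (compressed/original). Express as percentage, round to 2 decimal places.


ratio = compressed/original = 81265/99537 = 0.81643
savings = 1 - ratio = 1 - 0.81643 = 0.18357
as a percentage: 0.18357 * 100 = 18.36%

Space savings = 1 - 81265/99537 = 18.36%


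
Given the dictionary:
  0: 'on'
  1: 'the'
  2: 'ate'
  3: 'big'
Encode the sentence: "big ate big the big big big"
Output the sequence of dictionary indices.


Look up each word in the dictionary:
  'big' -> 3
  'ate' -> 2
  'big' -> 3
  'the' -> 1
  'big' -> 3
  'big' -> 3
  'big' -> 3

Encoded: [3, 2, 3, 1, 3, 3, 3]


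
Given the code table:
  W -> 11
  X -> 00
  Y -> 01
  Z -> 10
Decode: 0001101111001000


Decoding:
00 -> X
01 -> Y
10 -> Z
11 -> W
11 -> W
00 -> X
10 -> Z
00 -> X


Result: XYZWWXZX


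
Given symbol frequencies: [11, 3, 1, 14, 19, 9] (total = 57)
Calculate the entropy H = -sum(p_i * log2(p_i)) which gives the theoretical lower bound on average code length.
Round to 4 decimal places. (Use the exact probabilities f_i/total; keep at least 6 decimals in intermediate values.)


Per-symbol terms -p_i * log2(p_i) with p_i = f_i/57:
  p = 11/57 = 0.192982: log2(p) = -2.373458, -p*log2(p) = 0.458036
  p = 3/57 = 0.052632: log2(p) = -4.247928, -p*log2(p) = 0.223575
  p = 1/57 = 0.017544: log2(p) = -5.832890, -p*log2(p) = 0.102331
  p = 14/57 = 0.245614: log2(p) = -2.025535, -p*log2(p) = 0.497500
  p = 19/57 = 0.333333: log2(p) = -1.584963, -p*log2(p) = 0.528321
  p = 9/57 = 0.157895: log2(p) = -2.662965, -p*log2(p) = 0.420468
H = 0.458036 + 0.223575 + 0.102331 + 0.497500 + 0.528321 + 0.420468 = 2.230231

H = 2.2302 bits/symbol


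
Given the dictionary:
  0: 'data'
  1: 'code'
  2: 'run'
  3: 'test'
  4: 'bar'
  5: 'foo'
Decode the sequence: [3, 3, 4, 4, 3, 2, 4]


Look up each index in the dictionary:
  3 -> 'test'
  3 -> 'test'
  4 -> 'bar'
  4 -> 'bar'
  3 -> 'test'
  2 -> 'run'
  4 -> 'bar'

Decoded: "test test bar bar test run bar"


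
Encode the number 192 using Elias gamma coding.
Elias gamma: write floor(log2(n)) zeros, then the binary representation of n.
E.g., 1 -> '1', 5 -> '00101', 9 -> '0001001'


num_bits = floor(log2(192)) + 1 = 8
leading_zeros = num_bits - 1 = 7
binary(192) = 11000000

Elias gamma(192) = '0000000' + '11000000' = 000000011000000 (15 bits)


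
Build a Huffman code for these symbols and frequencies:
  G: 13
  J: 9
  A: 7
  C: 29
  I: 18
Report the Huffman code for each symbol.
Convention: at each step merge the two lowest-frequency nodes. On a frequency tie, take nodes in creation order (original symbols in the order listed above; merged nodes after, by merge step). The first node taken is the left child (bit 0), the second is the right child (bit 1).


Huffman tree construction:
Step 1: Merge A(7) + J(9) = 16
Step 2: Merge G(13) + (A+J)(16) = 29
Step 3: Merge I(18) + C(29) = 47
Step 4: Merge (G+(A+J))(29) + (I+C)(47) = 76
Read each symbol's code off the tree from the root (left child = 0, right child = 1).

Codes:
  G: 00 (length 2)
  J: 011 (length 3)
  A: 010 (length 3)
  C: 11 (length 2)
  I: 10 (length 2)
Average code length: 168/76 = 2.2105 bits/symbol


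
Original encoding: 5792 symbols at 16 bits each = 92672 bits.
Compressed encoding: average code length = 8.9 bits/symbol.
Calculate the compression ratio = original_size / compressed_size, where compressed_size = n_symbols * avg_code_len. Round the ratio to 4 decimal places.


original_size = n_symbols * orig_bits = 5792 * 16 = 92672 bits
compressed_size = n_symbols * avg_code_len = 5792 * 8.9 = 51548.8 bits
ratio = original_size / compressed_size = 92672 / 51548.8 = 1.7978

Compression ratio = 1.7978


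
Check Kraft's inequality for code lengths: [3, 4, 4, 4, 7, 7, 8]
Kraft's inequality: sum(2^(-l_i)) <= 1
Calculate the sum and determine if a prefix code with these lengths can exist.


Sum = 2^(-3) + 2^(-4) + 2^(-4) + 2^(-4) + 2^(-7) + 2^(-7) + 2^(-8)
    = 0.125 + 0.0625 + 0.0625 + 0.0625 + 0.0078125 + 0.0078125 + 0.00390625
    = 85/256 = 0.33203125
Since 0.33203125 <= 1, Kraft's inequality IS satisfied.
A prefix code with these lengths CAN exist.

Kraft sum = 0.33203125. Satisfied.


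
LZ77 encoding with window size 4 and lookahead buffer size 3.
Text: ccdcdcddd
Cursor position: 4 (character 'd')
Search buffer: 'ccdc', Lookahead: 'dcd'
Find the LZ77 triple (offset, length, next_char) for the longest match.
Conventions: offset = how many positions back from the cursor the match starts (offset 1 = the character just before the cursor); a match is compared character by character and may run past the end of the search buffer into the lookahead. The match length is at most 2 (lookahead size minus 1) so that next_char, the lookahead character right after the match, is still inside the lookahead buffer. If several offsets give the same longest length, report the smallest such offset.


Try each offset into the search buffer:
  offset=1 (pos 3, char 'c'): match length 0
  offset=2 (pos 2, char 'd'): match length 2
  offset=3 (pos 1, char 'c'): match length 0
  offset=4 (pos 0, char 'c'): match length 0
Longest match has length 2 at offset 2.
next_char = character at position 4 + 2 = 6 -> 'd'

Best match: offset=2, length=2 (matching 'dc' starting at position 2)
LZ77 triple: (2, 2, 'd')


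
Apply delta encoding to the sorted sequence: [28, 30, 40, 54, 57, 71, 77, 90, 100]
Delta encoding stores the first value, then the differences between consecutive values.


First value: 28
Deltas:
  30 - 28 = 2
  40 - 30 = 10
  54 - 40 = 14
  57 - 54 = 3
  71 - 57 = 14
  77 - 71 = 6
  90 - 77 = 13
  100 - 90 = 10


Delta encoded: [28, 2, 10, 14, 3, 14, 6, 13, 10]


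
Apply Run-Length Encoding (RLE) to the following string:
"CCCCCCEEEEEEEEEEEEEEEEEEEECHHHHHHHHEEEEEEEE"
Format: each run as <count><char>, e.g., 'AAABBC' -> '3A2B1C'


Scanning runs left to right:
  i=0: run of 'C' x 6 -> '6C'
  i=6: run of 'E' x 20 -> '20E'
  i=26: run of 'C' x 1 -> '1C'
  i=27: run of 'H' x 8 -> '8H'
  i=35: run of 'E' x 8 -> '8E'

RLE = 6C20E1C8H8E


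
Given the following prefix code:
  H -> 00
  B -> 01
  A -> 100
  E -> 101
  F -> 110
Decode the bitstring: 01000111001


Decoding step by step:
Bits 01 -> B
Bits 00 -> H
Bits 01 -> B
Bits 110 -> F
Bits 01 -> B


Decoded message: BHBFB


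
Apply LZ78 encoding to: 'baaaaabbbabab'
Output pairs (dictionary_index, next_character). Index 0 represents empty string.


LZ78 encoding steps:
Dictionary: {0: ''}
Step 1: w='' (idx 0), next='b' -> output (0, 'b'), add 'b' as idx 1
Step 2: w='' (idx 0), next='a' -> output (0, 'a'), add 'a' as idx 2
Step 3: w='a' (idx 2), next='a' -> output (2, 'a'), add 'aa' as idx 3
Step 4: w='aa' (idx 3), next='b' -> output (3, 'b'), add 'aab' as idx 4
Step 5: w='b' (idx 1), next='b' -> output (1, 'b'), add 'bb' as idx 5
Step 6: w='a' (idx 2), next='b' -> output (2, 'b'), add 'ab' as idx 6
Step 7: w='ab' (idx 6), end of input -> output (6, '')


Encoded: [(0, 'b'), (0, 'a'), (2, 'a'), (3, 'b'), (1, 'b'), (2, 'b'), (6, '')]
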